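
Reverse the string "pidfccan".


Input: pidfccan
Reading characters right to left:
  Position 7: 'n'
  Position 6: 'a'
  Position 5: 'c'
  Position 4: 'c'
  Position 3: 'f'
  Position 2: 'd'
  Position 1: 'i'
  Position 0: 'p'
Reversed: naccfdip

naccfdip


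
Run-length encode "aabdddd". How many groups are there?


Input: aabdddd
Scanning for consecutive runs:
  Group 1: 'a' x 2 (positions 0-1)
  Group 2: 'b' x 1 (positions 2-2)
  Group 3: 'd' x 4 (positions 3-6)
Total groups: 3

3


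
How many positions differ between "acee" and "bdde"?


Comparing "acee" and "bdde" position by position:
  Position 0: 'a' vs 'b' => DIFFER
  Position 1: 'c' vs 'd' => DIFFER
  Position 2: 'e' vs 'd' => DIFFER
  Position 3: 'e' vs 'e' => same
Positions that differ: 3

3


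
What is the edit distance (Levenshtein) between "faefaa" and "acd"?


Computing edit distance: "faefaa" -> "acd"
DP table:
           a    c    d
      0    1    2    3
  f   1    1    2    3
  a   2    1    2    3
  e   3    2    2    3
  f   4    3    3    3
  a   5    4    4    4
  a   6    5    5    5
Edit distance = dp[6][3] = 5

5


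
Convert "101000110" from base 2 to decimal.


Input: "101000110" in base 2
Positional expansion:
  Digit '1' (value 1) x 2^8 = 256
  Digit '0' (value 0) x 2^7 = 0
  Digit '1' (value 1) x 2^6 = 64
  Digit '0' (value 0) x 2^5 = 0
  Digit '0' (value 0) x 2^4 = 0
  Digit '0' (value 0) x 2^3 = 0
  Digit '1' (value 1) x 2^2 = 4
  Digit '1' (value 1) x 2^1 = 2
  Digit '0' (value 0) x 2^0 = 0
Sum = 326

326


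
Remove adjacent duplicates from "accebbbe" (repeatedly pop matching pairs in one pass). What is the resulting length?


Input: accebbbe
Stack-based adjacent duplicate removal:
  Read 'a': push. Stack: a
  Read 'c': push. Stack: ac
  Read 'c': matches stack top 'c' => pop. Stack: a
  Read 'e': push. Stack: ae
  Read 'b': push. Stack: aeb
  Read 'b': matches stack top 'b' => pop. Stack: ae
  Read 'b': push. Stack: aeb
  Read 'e': push. Stack: aebe
Final stack: "aebe" (length 4)

4


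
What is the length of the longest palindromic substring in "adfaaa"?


Input: "adfaaa"
Checking substrings for palindromes:
  [3:6] "aaa" (len 3) => palindrome
  [3:5] "aa" (len 2) => palindrome
  [4:6] "aa" (len 2) => palindrome
Longest palindromic substring: "aaa" with length 3

3


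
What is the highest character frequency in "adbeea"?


Input: adbeea
Character counts:
  'a': 2
  'b': 1
  'd': 1
  'e': 2
Maximum frequency: 2

2


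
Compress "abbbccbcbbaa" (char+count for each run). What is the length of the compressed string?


Input: abbbccbcbbaa
Runs:
  'a' x 1 => "a1"
  'b' x 3 => "b3"
  'c' x 2 => "c2"
  'b' x 1 => "b1"
  'c' x 1 => "c1"
  'b' x 2 => "b2"
  'a' x 2 => "a2"
Compressed: "a1b3c2b1c1b2a2"
Compressed length: 14

14


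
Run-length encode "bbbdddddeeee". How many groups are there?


Input: bbbdddddeeee
Scanning for consecutive runs:
  Group 1: 'b' x 3 (positions 0-2)
  Group 2: 'd' x 5 (positions 3-7)
  Group 3: 'e' x 4 (positions 8-11)
Total groups: 3

3


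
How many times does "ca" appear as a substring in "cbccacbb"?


Searching for "ca" in "cbccacbb"
Scanning each position:
  Position 0: "cb" => no
  Position 1: "bc" => no
  Position 2: "cc" => no
  Position 3: "ca" => MATCH
  Position 4: "ac" => no
  Position 5: "cb" => no
  Position 6: "bb" => no
Total occurrences: 1

1


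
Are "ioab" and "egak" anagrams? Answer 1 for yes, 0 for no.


Strings: "ioab", "egak"
Sorted first:  abio
Sorted second: aegk
Differ at position 1: 'b' vs 'e' => not anagrams

0


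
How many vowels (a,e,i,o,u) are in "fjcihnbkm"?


Input: fjcihnbkm
Checking each character:
  'f' at position 0: consonant
  'j' at position 1: consonant
  'c' at position 2: consonant
  'i' at position 3: vowel (running total: 1)
  'h' at position 4: consonant
  'n' at position 5: consonant
  'b' at position 6: consonant
  'k' at position 7: consonant
  'm' at position 8: consonant
Total vowels: 1

1


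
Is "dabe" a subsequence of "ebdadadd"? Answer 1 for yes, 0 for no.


Check if "dabe" is a subsequence of "ebdadadd"
Greedy scan:
  Position 0 ('e'): no match needed
  Position 1 ('b'): no match needed
  Position 2 ('d'): matches sub[0] = 'd'
  Position 3 ('a'): matches sub[1] = 'a'
  Position 4 ('d'): no match needed
  Position 5 ('a'): no match needed
  Position 6 ('d'): no match needed
  Position 7 ('d'): no match needed
Only matched 2/4 characters => not a subsequence

0


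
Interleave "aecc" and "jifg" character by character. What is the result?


Interleaving "aecc" and "jifg":
  Position 0: 'a' from first, 'j' from second => "aj"
  Position 1: 'e' from first, 'i' from second => "ei"
  Position 2: 'c' from first, 'f' from second => "cf"
  Position 3: 'c' from first, 'g' from second => "cg"
Result: ajeicfcg

ajeicfcg


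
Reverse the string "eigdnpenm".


Input: eigdnpenm
Reading characters right to left:
  Position 8: 'm'
  Position 7: 'n'
  Position 6: 'e'
  Position 5: 'p'
  Position 4: 'n'
  Position 3: 'd'
  Position 2: 'g'
  Position 1: 'i'
  Position 0: 'e'
Reversed: mnepndgie

mnepndgie


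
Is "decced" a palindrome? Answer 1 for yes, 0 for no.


Input: decced
Reversed: decced
  Compare pos 0 ('d') with pos 5 ('d'): match
  Compare pos 1 ('e') with pos 4 ('e'): match
  Compare pos 2 ('c') with pos 3 ('c'): match
Result: palindrome

1


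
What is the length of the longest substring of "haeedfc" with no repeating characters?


Input: "haeedfc"
Sliding window (track last position of each char):
  Position 0 ('h'): window [0,0] length 1 -- new best
  Position 1 ('a'): window [0,1] length 2 -- new best
  Position 2 ('e'): window [0,2] length 3 -- new best
  Position 3 ('e'): repeat (last at 2), move window start to 3
  Position 3 ('e'): window [3,3] length 1
  Position 4 ('d'): window [3,4] length 2
  Position 5 ('f'): window [3,5] length 3
  Position 6 ('c'): window [3,6] length 4 -- new best
Longest substring with no repeats: "edfc" with length 4

4


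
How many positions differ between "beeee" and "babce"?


Comparing "beeee" and "babce" position by position:
  Position 0: 'b' vs 'b' => same
  Position 1: 'e' vs 'a' => DIFFER
  Position 2: 'e' vs 'b' => DIFFER
  Position 3: 'e' vs 'c' => DIFFER
  Position 4: 'e' vs 'e' => same
Positions that differ: 3

3


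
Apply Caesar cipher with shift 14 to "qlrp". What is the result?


Caesar cipher: shift "qlrp" by 14
  'q' (pos 16) + 14 = pos 4 = 'e'
  'l' (pos 11) + 14 = pos 25 = 'z'
  'r' (pos 17) + 14 = pos 5 = 'f'
  'p' (pos 15) + 14 = pos 3 = 'd'
Result: ezfd

ezfd


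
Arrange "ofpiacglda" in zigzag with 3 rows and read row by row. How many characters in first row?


Zigzag "ofpiacglda" into 3 rows:
Placing characters:
  'o' => row 0
  'f' => row 1
  'p' => row 2
  'i' => row 1
  'a' => row 0
  'c' => row 1
  'g' => row 2
  'l' => row 1
  'd' => row 0
  'a' => row 1
Rows:
  Row 0: "oad"
  Row 1: "ficla"
  Row 2: "pg"
First row length: 3

3


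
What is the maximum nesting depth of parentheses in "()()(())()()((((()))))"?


Input: "()()(())()()((((()))))"
Tracking depth:
  Position 0 '(': depth becomes 1
  Position 1 ')': depth becomes 0
  Position 2 '(': depth becomes 1
  Position 3 ')': depth becomes 0
  Position 4 '(': depth becomes 1
  Position 5 '(': depth becomes 2
  Position 6 ')': depth becomes 1
  Position 7 ')': depth becomes 0
  Position 8 '(': depth becomes 1
  Position 9 ')': depth becomes 0
  Position 10 '(': depth becomes 1
  Position 11 ')': depth becomes 0
  Position 12 '(': depth becomes 1
  Position 13 '(': depth becomes 2
  Position 14 '(': depth becomes 3
  Position 15 '(': depth becomes 4
  Position 16 '(': depth becomes 5
  Position 17 ')': depth becomes 4
  Position 18 ')': depth becomes 3
  Position 19 ')': depth becomes 2
  Position 20 ')': depth becomes 1
  Position 21 ')': depth becomes 0
Maximum depth reached: 5

5


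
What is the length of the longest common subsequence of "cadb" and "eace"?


LCS of "cadb" and "eace"
DP table:
           e    a    c    e
      0    0    0    0    0
  c   0    0    0    1    1
  a   0    0    1    1    1
  d   0    0    1    1    1
  b   0    0    1    1    1
LCS length = dp[4][4] = 1

1


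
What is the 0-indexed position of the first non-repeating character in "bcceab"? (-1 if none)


Input: bcceab
Character frequencies:
  'a': 1
  'b': 2
  'c': 2
  'e': 1
Scanning left to right for freq == 1:
  Position 0 ('b'): freq=2, skip
  Position 1 ('c'): freq=2, skip
  Position 2 ('c'): freq=2, skip
  Position 3 ('e'): unique! => answer = 3

3


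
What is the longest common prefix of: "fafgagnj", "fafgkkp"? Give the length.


Words: fafgagnj, fafgkkp
  Position 0: all 'f' => match
  Position 1: all 'a' => match
  Position 2: all 'f' => match
  Position 3: all 'g' => match
  Position 4: ('a', 'k') => mismatch, stop
LCP = "fafg" (length 4)

4


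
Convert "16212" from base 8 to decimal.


Input: "16212" in base 8
Positional expansion:
  Digit '1' (value 1) x 8^4 = 4096
  Digit '6' (value 6) x 8^3 = 3072
  Digit '2' (value 2) x 8^2 = 128
  Digit '1' (value 1) x 8^1 = 8
  Digit '2' (value 2) x 8^0 = 2
Sum = 7306

7306


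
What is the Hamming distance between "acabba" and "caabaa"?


Comparing "acabba" and "caabaa" position by position:
  Position 0: 'a' vs 'c' => differ
  Position 1: 'c' vs 'a' => differ
  Position 2: 'a' vs 'a' => same
  Position 3: 'b' vs 'b' => same
  Position 4: 'b' vs 'a' => differ
  Position 5: 'a' vs 'a' => same
Total differences (Hamming distance): 3

3


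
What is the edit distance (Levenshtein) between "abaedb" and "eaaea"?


Computing edit distance: "abaedb" -> "eaaea"
DP table:
           e    a    a    e    a
      0    1    2    3    4    5
  a   1    1    1    2    3    4
  b   2    2    2    2    3    4
  a   3    3    2    2    3    3
  e   4    3    3    3    2    3
  d   5    4    4    4    3    3
  b   6    5    5    5    4    4
Edit distance = dp[6][5] = 4

4


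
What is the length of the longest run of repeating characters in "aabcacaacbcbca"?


Input: "aabcacaacbcbca"
Scanning for longest run:
  Position 1 ('a'): continues run of 'a', length=2
  Position 2 ('b'): new char, reset run to 1
  Position 3 ('c'): new char, reset run to 1
  Position 4 ('a'): new char, reset run to 1
  Position 5 ('c'): new char, reset run to 1
  Position 6 ('a'): new char, reset run to 1
  Position 7 ('a'): continues run of 'a', length=2
  Position 8 ('c'): new char, reset run to 1
  Position 9 ('b'): new char, reset run to 1
  Position 10 ('c'): new char, reset run to 1
  Position 11 ('b'): new char, reset run to 1
  Position 12 ('c'): new char, reset run to 1
  Position 13 ('a'): new char, reset run to 1
Longest run: 'a' with length 2

2


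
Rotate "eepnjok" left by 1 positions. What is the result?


Input: "eepnjok", rotate left by 1
First 1 characters: "e"
Remaining characters: "epnjok"
Concatenate remaining + first: "epnjok" + "e" = "epnjoke"

epnjoke


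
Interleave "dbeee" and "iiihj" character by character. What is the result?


Interleaving "dbeee" and "iiihj":
  Position 0: 'd' from first, 'i' from second => "di"
  Position 1: 'b' from first, 'i' from second => "bi"
  Position 2: 'e' from first, 'i' from second => "ei"
  Position 3: 'e' from first, 'h' from second => "eh"
  Position 4: 'e' from first, 'j' from second => "ej"
Result: dibieiehej

dibieiehej


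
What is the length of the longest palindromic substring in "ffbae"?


Input: "ffbae"
Checking substrings for palindromes:
  [0:2] "ff" (len 2) => palindrome
Longest palindromic substring: "ff" with length 2

2


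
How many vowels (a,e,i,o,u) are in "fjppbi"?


Input: fjppbi
Checking each character:
  'f' at position 0: consonant
  'j' at position 1: consonant
  'p' at position 2: consonant
  'p' at position 3: consonant
  'b' at position 4: consonant
  'i' at position 5: vowel (running total: 1)
Total vowels: 1

1


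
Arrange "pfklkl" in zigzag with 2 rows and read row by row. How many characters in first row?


Zigzag "pfklkl" into 2 rows:
Placing characters:
  'p' => row 0
  'f' => row 1
  'k' => row 0
  'l' => row 1
  'k' => row 0
  'l' => row 1
Rows:
  Row 0: "pkk"
  Row 1: "fll"
First row length: 3

3


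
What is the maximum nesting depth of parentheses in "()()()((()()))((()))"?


Input: "()()()((()()))((()))"
Tracking depth:
  Position 0 '(': depth becomes 1
  Position 1 ')': depth becomes 0
  Position 2 '(': depth becomes 1
  Position 3 ')': depth becomes 0
  Position 4 '(': depth becomes 1
  Position 5 ')': depth becomes 0
  Position 6 '(': depth becomes 1
  Position 7 '(': depth becomes 2
  Position 8 '(': depth becomes 3
  Position 9 ')': depth becomes 2
  Position 10 '(': depth becomes 3
  Position 11 ')': depth becomes 2
  Position 12 ')': depth becomes 1
  Position 13 ')': depth becomes 0
  Position 14 '(': depth becomes 1
  Position 15 '(': depth becomes 2
  Position 16 '(': depth becomes 3
  Position 17 ')': depth becomes 2
  Position 18 ')': depth becomes 1
  Position 19 ')': depth becomes 0
Maximum depth reached: 3

3


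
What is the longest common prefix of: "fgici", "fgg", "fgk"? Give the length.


Words: fgici, fgg, fgk
  Position 0: all 'f' => match
  Position 1: all 'g' => match
  Position 2: ('i', 'g', 'k') => mismatch, stop
LCP = "fg" (length 2)

2


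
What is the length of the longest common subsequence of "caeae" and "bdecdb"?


LCS of "caeae" and "bdecdb"
DP table:
           b    d    e    c    d    b
      0    0    0    0    0    0    0
  c   0    0    0    0    1    1    1
  a   0    0    0    0    1    1    1
  e   0    0    0    1    1    1    1
  a   0    0    0    1    1    1    1
  e   0    0    0    1    1    1    1
LCS length = dp[5][6] = 1

1


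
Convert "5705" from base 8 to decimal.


Input: "5705" in base 8
Positional expansion:
  Digit '5' (value 5) x 8^3 = 2560
  Digit '7' (value 7) x 8^2 = 448
  Digit '0' (value 0) x 8^1 = 0
  Digit '5' (value 5) x 8^0 = 5
Sum = 3013

3013


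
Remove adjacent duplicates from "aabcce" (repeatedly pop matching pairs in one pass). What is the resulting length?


Input: aabcce
Stack-based adjacent duplicate removal:
  Read 'a': push. Stack: a
  Read 'a': matches stack top 'a' => pop. Stack: (empty)
  Read 'b': push. Stack: b
  Read 'c': push. Stack: bc
  Read 'c': matches stack top 'c' => pop. Stack: b
  Read 'e': push. Stack: be
Final stack: "be" (length 2)

2


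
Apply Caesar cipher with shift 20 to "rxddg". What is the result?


Caesar cipher: shift "rxddg" by 20
  'r' (pos 17) + 20 = pos 11 = 'l'
  'x' (pos 23) + 20 = pos 17 = 'r'
  'd' (pos 3) + 20 = pos 23 = 'x'
  'd' (pos 3) + 20 = pos 23 = 'x'
  'g' (pos 6) + 20 = pos 0 = 'a'
Result: lrxxa

lrxxa


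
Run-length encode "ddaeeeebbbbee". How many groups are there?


Input: ddaeeeebbbbee
Scanning for consecutive runs:
  Group 1: 'd' x 2 (positions 0-1)
  Group 2: 'a' x 1 (positions 2-2)
  Group 3: 'e' x 4 (positions 3-6)
  Group 4: 'b' x 4 (positions 7-10)
  Group 5: 'e' x 2 (positions 11-12)
Total groups: 5

5


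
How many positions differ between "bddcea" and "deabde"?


Comparing "bddcea" and "deabde" position by position:
  Position 0: 'b' vs 'd' => DIFFER
  Position 1: 'd' vs 'e' => DIFFER
  Position 2: 'd' vs 'a' => DIFFER
  Position 3: 'c' vs 'b' => DIFFER
  Position 4: 'e' vs 'd' => DIFFER
  Position 5: 'a' vs 'e' => DIFFER
Positions that differ: 6

6


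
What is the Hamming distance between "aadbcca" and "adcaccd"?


Comparing "aadbcca" and "adcaccd" position by position:
  Position 0: 'a' vs 'a' => same
  Position 1: 'a' vs 'd' => differ
  Position 2: 'd' vs 'c' => differ
  Position 3: 'b' vs 'a' => differ
  Position 4: 'c' vs 'c' => same
  Position 5: 'c' vs 'c' => same
  Position 6: 'a' vs 'd' => differ
Total differences (Hamming distance): 4

4


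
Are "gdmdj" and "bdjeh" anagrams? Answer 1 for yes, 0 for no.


Strings: "gdmdj", "bdjeh"
Sorted first:  ddgjm
Sorted second: bdehj
Differ at position 0: 'd' vs 'b' => not anagrams

0


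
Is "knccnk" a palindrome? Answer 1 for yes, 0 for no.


Input: knccnk
Reversed: knccnk
  Compare pos 0 ('k') with pos 5 ('k'): match
  Compare pos 1 ('n') with pos 4 ('n'): match
  Compare pos 2 ('c') with pos 3 ('c'): match
Result: palindrome

1


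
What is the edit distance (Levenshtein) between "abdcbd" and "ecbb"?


Computing edit distance: "abdcbd" -> "ecbb"
DP table:
           e    c    b    b
      0    1    2    3    4
  a   1    1    2    3    4
  b   2    2    2    2    3
  d   3    3    3    3    3
  c   4    4    3    4    4
  b   5    5    4    3    4
  d   6    6    5    4    4
Edit distance = dp[6][4] = 4

4


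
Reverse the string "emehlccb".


Input: emehlccb
Reading characters right to left:
  Position 7: 'b'
  Position 6: 'c'
  Position 5: 'c'
  Position 4: 'l'
  Position 3: 'h'
  Position 2: 'e'
  Position 1: 'm'
  Position 0: 'e'
Reversed: bcclheme

bcclheme


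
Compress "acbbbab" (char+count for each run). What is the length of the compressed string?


Input: acbbbab
Runs:
  'a' x 1 => "a1"
  'c' x 1 => "c1"
  'b' x 3 => "b3"
  'a' x 1 => "a1"
  'b' x 1 => "b1"
Compressed: "a1c1b3a1b1"
Compressed length: 10

10


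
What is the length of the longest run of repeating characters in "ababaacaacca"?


Input: "ababaacaacca"
Scanning for longest run:
  Position 1 ('b'): new char, reset run to 1
  Position 2 ('a'): new char, reset run to 1
  Position 3 ('b'): new char, reset run to 1
  Position 4 ('a'): new char, reset run to 1
  Position 5 ('a'): continues run of 'a', length=2
  Position 6 ('c'): new char, reset run to 1
  Position 7 ('a'): new char, reset run to 1
  Position 8 ('a'): continues run of 'a', length=2
  Position 9 ('c'): new char, reset run to 1
  Position 10 ('c'): continues run of 'c', length=2
  Position 11 ('a'): new char, reset run to 1
Longest run: 'a' with length 2

2


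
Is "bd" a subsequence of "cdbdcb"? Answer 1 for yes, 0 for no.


Check if "bd" is a subsequence of "cdbdcb"
Greedy scan:
  Position 0 ('c'): no match needed
  Position 1 ('d'): no match needed
  Position 2 ('b'): matches sub[0] = 'b'
  Position 3 ('d'): matches sub[1] = 'd'
  Position 4 ('c'): no match needed
  Position 5 ('b'): no match needed
All 2 characters matched => is a subsequence

1


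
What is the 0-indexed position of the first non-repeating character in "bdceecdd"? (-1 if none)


Input: bdceecdd
Character frequencies:
  'b': 1
  'c': 2
  'd': 3
  'e': 2
Scanning left to right for freq == 1:
  Position 0 ('b'): unique! => answer = 0

0


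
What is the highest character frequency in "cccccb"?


Input: cccccb
Character counts:
  'b': 1
  'c': 5
Maximum frequency: 5

5


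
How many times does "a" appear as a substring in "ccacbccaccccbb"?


Searching for "a" in "ccacbccaccccbb"
Scanning each position:
  Position 0: "c" => no
  Position 1: "c" => no
  Position 2: "a" => MATCH
  Position 3: "c" => no
  Position 4: "b" => no
  Position 5: "c" => no
  Position 6: "c" => no
  Position 7: "a" => MATCH
  Position 8: "c" => no
  Position 9: "c" => no
  Position 10: "c" => no
  Position 11: "c" => no
  Position 12: "b" => no
  Position 13: "b" => no
Total occurrences: 2

2


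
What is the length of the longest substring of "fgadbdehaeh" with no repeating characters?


Input: "fgadbdehaeh"
Sliding window (track last position of each char):
  Position 0 ('f'): window [0,0] length 1 -- new best
  Position 1 ('g'): window [0,1] length 2 -- new best
  Position 2 ('a'): window [0,2] length 3 -- new best
  Position 3 ('d'): window [0,3] length 4 -- new best
  Position 4 ('b'): window [0,4] length 5 -- new best
  Position 5 ('d'): repeat (last at 3), move window start to 4
  Position 5 ('d'): window [4,5] length 2
  Position 6 ('e'): window [4,6] length 3
  Position 7 ('h'): window [4,7] length 4
  Position 8 ('a'): window [4,8] length 5
  Position 9 ('e'): repeat (last at 6), move window start to 7
  Position 9 ('e'): window [7,9] length 3
  Position 10 ('h'): repeat (last at 7), move window start to 8
  Position 10 ('h'): window [8,10] length 3
Longest substring with no repeats: "fgadb" with length 5

5


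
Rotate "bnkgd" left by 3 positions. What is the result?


Input: "bnkgd", rotate left by 3
First 3 characters: "bnk"
Remaining characters: "gd"
Concatenate remaining + first: "gd" + "bnk" = "gdbnk"

gdbnk


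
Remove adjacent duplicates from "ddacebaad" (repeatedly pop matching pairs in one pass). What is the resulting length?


Input: ddacebaad
Stack-based adjacent duplicate removal:
  Read 'd': push. Stack: d
  Read 'd': matches stack top 'd' => pop. Stack: (empty)
  Read 'a': push. Stack: a
  Read 'c': push. Stack: ac
  Read 'e': push. Stack: ace
  Read 'b': push. Stack: aceb
  Read 'a': push. Stack: aceba
  Read 'a': matches stack top 'a' => pop. Stack: aceb
  Read 'd': push. Stack: acebd
Final stack: "acebd" (length 5)

5


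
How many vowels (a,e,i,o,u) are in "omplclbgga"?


Input: omplclbgga
Checking each character:
  'o' at position 0: vowel (running total: 1)
  'm' at position 1: consonant
  'p' at position 2: consonant
  'l' at position 3: consonant
  'c' at position 4: consonant
  'l' at position 5: consonant
  'b' at position 6: consonant
  'g' at position 7: consonant
  'g' at position 8: consonant
  'a' at position 9: vowel (running total: 2)
Total vowels: 2

2


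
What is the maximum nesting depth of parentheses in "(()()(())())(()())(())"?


Input: "(()()(())())(()())(())"
Tracking depth:
  Position 0 '(': depth becomes 1
  Position 1 '(': depth becomes 2
  Position 2 ')': depth becomes 1
  Position 3 '(': depth becomes 2
  Position 4 ')': depth becomes 1
  Position 5 '(': depth becomes 2
  Position 6 '(': depth becomes 3
  Position 7 ')': depth becomes 2
  Position 8 ')': depth becomes 1
  Position 9 '(': depth becomes 2
  Position 10 ')': depth becomes 1
  Position 11 ')': depth becomes 0
  Position 12 '(': depth becomes 1
  Position 13 '(': depth becomes 2
  Position 14 ')': depth becomes 1
  Position 15 '(': depth becomes 2
  Position 16 ')': depth becomes 1
  Position 17 ')': depth becomes 0
  Position 18 '(': depth becomes 1
  Position 19 '(': depth becomes 2
  Position 20 ')': depth becomes 1
  Position 21 ')': depth becomes 0
Maximum depth reached: 3

3


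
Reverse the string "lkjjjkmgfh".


Input: lkjjjkmgfh
Reading characters right to left:
  Position 9: 'h'
  Position 8: 'f'
  Position 7: 'g'
  Position 6: 'm'
  Position 5: 'k'
  Position 4: 'j'
  Position 3: 'j'
  Position 2: 'j'
  Position 1: 'k'
  Position 0: 'l'
Reversed: hfgmkjjjkl

hfgmkjjjkl


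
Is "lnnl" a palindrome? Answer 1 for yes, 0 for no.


Input: lnnl
Reversed: lnnl
  Compare pos 0 ('l') with pos 3 ('l'): match
  Compare pos 1 ('n') with pos 2 ('n'): match
Result: palindrome

1


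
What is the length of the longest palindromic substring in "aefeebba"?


Input: "aefeebba"
Checking substrings for palindromes:
  [1:4] "efe" (len 3) => palindrome
  [3:5] "ee" (len 2) => palindrome
  [5:7] "bb" (len 2) => palindrome
Longest palindromic substring: "efe" with length 3

3


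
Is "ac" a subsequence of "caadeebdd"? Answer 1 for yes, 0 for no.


Check if "ac" is a subsequence of "caadeebdd"
Greedy scan:
  Position 0 ('c'): no match needed
  Position 1 ('a'): matches sub[0] = 'a'
  Position 2 ('a'): no match needed
  Position 3 ('d'): no match needed
  Position 4 ('e'): no match needed
  Position 5 ('e'): no match needed
  Position 6 ('b'): no match needed
  Position 7 ('d'): no match needed
  Position 8 ('d'): no match needed
Only matched 1/2 characters => not a subsequence

0


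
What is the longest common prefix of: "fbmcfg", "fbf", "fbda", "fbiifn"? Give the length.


Words: fbmcfg, fbf, fbda, fbiifn
  Position 0: all 'f' => match
  Position 1: all 'b' => match
  Position 2: ('m', 'f', 'd', 'i') => mismatch, stop
LCP = "fb" (length 2)

2


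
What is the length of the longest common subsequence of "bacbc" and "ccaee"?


LCS of "bacbc" and "ccaee"
DP table:
           c    c    a    e    e
      0    0    0    0    0    0
  b   0    0    0    0    0    0
  a   0    0    0    1    1    1
  c   0    1    1    1    1    1
  b   0    1    1    1    1    1
  c   0    1    2    2    2    2
LCS length = dp[5][5] = 2

2


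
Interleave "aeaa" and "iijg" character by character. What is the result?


Interleaving "aeaa" and "iijg":
  Position 0: 'a' from first, 'i' from second => "ai"
  Position 1: 'e' from first, 'i' from second => "ei"
  Position 2: 'a' from first, 'j' from second => "aj"
  Position 3: 'a' from first, 'g' from second => "ag"
Result: aieiajag

aieiajag


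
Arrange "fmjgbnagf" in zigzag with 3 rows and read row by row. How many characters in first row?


Zigzag "fmjgbnagf" into 3 rows:
Placing characters:
  'f' => row 0
  'm' => row 1
  'j' => row 2
  'g' => row 1
  'b' => row 0
  'n' => row 1
  'a' => row 2
  'g' => row 1
  'f' => row 0
Rows:
  Row 0: "fbf"
  Row 1: "mgng"
  Row 2: "ja"
First row length: 3

3


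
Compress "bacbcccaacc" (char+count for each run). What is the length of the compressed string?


Input: bacbcccaacc
Runs:
  'b' x 1 => "b1"
  'a' x 1 => "a1"
  'c' x 1 => "c1"
  'b' x 1 => "b1"
  'c' x 3 => "c3"
  'a' x 2 => "a2"
  'c' x 2 => "c2"
Compressed: "b1a1c1b1c3a2c2"
Compressed length: 14

14


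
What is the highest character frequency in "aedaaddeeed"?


Input: aedaaddeeed
Character counts:
  'a': 3
  'd': 4
  'e': 4
Maximum frequency: 4

4


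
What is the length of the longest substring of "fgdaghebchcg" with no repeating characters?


Input: "fgdaghebchcg"
Sliding window (track last position of each char):
  Position 0 ('f'): window [0,0] length 1 -- new best
  Position 1 ('g'): window [0,1] length 2 -- new best
  Position 2 ('d'): window [0,2] length 3 -- new best
  Position 3 ('a'): window [0,3] length 4 -- new best
  Position 4 ('g'): repeat (last at 1), move window start to 2
  Position 4 ('g'): window [2,4] length 3
  Position 5 ('h'): window [2,5] length 4
  Position 6 ('e'): window [2,6] length 5 -- new best
  Position 7 ('b'): window [2,7] length 6 -- new best
  Position 8 ('c'): window [2,8] length 7 -- new best
  Position 9 ('h'): repeat (last at 5), move window start to 6
  Position 9 ('h'): window [6,9] length 4
  Position 10 ('c'): repeat (last at 8), move window start to 9
  Position 10 ('c'): window [9,10] length 2
  Position 11 ('g'): window [9,11] length 3
Longest substring with no repeats: "daghebc" with length 7

7


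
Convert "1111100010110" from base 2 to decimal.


Input: "1111100010110" in base 2
Positional expansion:
  Digit '1' (value 1) x 2^12 = 4096
  Digit '1' (value 1) x 2^11 = 2048
  Digit '1' (value 1) x 2^10 = 1024
  Digit '1' (value 1) x 2^9 = 512
  Digit '1' (value 1) x 2^8 = 256
  Digit '0' (value 0) x 2^7 = 0
  Digit '0' (value 0) x 2^6 = 0
  Digit '0' (value 0) x 2^5 = 0
  Digit '1' (value 1) x 2^4 = 16
  Digit '0' (value 0) x 2^3 = 0
  Digit '1' (value 1) x 2^2 = 4
  Digit '1' (value 1) x 2^1 = 2
  Digit '0' (value 0) x 2^0 = 0
Sum = 7958

7958


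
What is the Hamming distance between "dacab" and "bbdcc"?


Comparing "dacab" and "bbdcc" position by position:
  Position 0: 'd' vs 'b' => differ
  Position 1: 'a' vs 'b' => differ
  Position 2: 'c' vs 'd' => differ
  Position 3: 'a' vs 'c' => differ
  Position 4: 'b' vs 'c' => differ
Total differences (Hamming distance): 5

5


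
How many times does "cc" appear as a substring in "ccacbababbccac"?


Searching for "cc" in "ccacbababbccac"
Scanning each position:
  Position 0: "cc" => MATCH
  Position 1: "ca" => no
  Position 2: "ac" => no
  Position 3: "cb" => no
  Position 4: "ba" => no
  Position 5: "ab" => no
  Position 6: "ba" => no
  Position 7: "ab" => no
  Position 8: "bb" => no
  Position 9: "bc" => no
  Position 10: "cc" => MATCH
  Position 11: "ca" => no
  Position 12: "ac" => no
Total occurrences: 2

2


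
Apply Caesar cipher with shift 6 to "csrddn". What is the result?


Caesar cipher: shift "csrddn" by 6
  'c' (pos 2) + 6 = pos 8 = 'i'
  's' (pos 18) + 6 = pos 24 = 'y'
  'r' (pos 17) + 6 = pos 23 = 'x'
  'd' (pos 3) + 6 = pos 9 = 'j'
  'd' (pos 3) + 6 = pos 9 = 'j'
  'n' (pos 13) + 6 = pos 19 = 't'
Result: iyxjjt

iyxjjt


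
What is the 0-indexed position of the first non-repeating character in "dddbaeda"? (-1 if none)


Input: dddbaeda
Character frequencies:
  'a': 2
  'b': 1
  'd': 4
  'e': 1
Scanning left to right for freq == 1:
  Position 0 ('d'): freq=4, skip
  Position 1 ('d'): freq=4, skip
  Position 2 ('d'): freq=4, skip
  Position 3 ('b'): unique! => answer = 3

3


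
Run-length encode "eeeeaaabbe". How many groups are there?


Input: eeeeaaabbe
Scanning for consecutive runs:
  Group 1: 'e' x 4 (positions 0-3)
  Group 2: 'a' x 3 (positions 4-6)
  Group 3: 'b' x 2 (positions 7-8)
  Group 4: 'e' x 1 (positions 9-9)
Total groups: 4

4


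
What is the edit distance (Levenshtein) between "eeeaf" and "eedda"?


Computing edit distance: "eeeaf" -> "eedda"
DP table:
           e    e    d    d    a
      0    1    2    3    4    5
  e   1    0    1    2    3    4
  e   2    1    0    1    2    3
  e   3    2    1    1    2    3
  a   4    3    2    2    2    2
  f   5    4    3    3    3    3
Edit distance = dp[5][5] = 3

3


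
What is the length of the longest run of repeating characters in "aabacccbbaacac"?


Input: "aabacccbbaacac"
Scanning for longest run:
  Position 1 ('a'): continues run of 'a', length=2
  Position 2 ('b'): new char, reset run to 1
  Position 3 ('a'): new char, reset run to 1
  Position 4 ('c'): new char, reset run to 1
  Position 5 ('c'): continues run of 'c', length=2
  Position 6 ('c'): continues run of 'c', length=3
  Position 7 ('b'): new char, reset run to 1
  Position 8 ('b'): continues run of 'b', length=2
  Position 9 ('a'): new char, reset run to 1
  Position 10 ('a'): continues run of 'a', length=2
  Position 11 ('c'): new char, reset run to 1
  Position 12 ('a'): new char, reset run to 1
  Position 13 ('c'): new char, reset run to 1
Longest run: 'c' with length 3

3


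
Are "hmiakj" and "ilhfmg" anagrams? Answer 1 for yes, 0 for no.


Strings: "hmiakj", "ilhfmg"
Sorted first:  ahijkm
Sorted second: fghilm
Differ at position 0: 'a' vs 'f' => not anagrams

0


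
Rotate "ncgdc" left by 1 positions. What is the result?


Input: "ncgdc", rotate left by 1
First 1 characters: "n"
Remaining characters: "cgdc"
Concatenate remaining + first: "cgdc" + "n" = "cgdcn"

cgdcn


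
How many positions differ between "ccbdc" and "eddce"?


Comparing "ccbdc" and "eddce" position by position:
  Position 0: 'c' vs 'e' => DIFFER
  Position 1: 'c' vs 'd' => DIFFER
  Position 2: 'b' vs 'd' => DIFFER
  Position 3: 'd' vs 'c' => DIFFER
  Position 4: 'c' vs 'e' => DIFFER
Positions that differ: 5

5


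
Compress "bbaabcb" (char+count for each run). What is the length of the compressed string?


Input: bbaabcb
Runs:
  'b' x 2 => "b2"
  'a' x 2 => "a2"
  'b' x 1 => "b1"
  'c' x 1 => "c1"
  'b' x 1 => "b1"
Compressed: "b2a2b1c1b1"
Compressed length: 10

10


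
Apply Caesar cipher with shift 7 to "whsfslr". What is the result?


Caesar cipher: shift "whsfslr" by 7
  'w' (pos 22) + 7 = pos 3 = 'd'
  'h' (pos 7) + 7 = pos 14 = 'o'
  's' (pos 18) + 7 = pos 25 = 'z'
  'f' (pos 5) + 7 = pos 12 = 'm'
  's' (pos 18) + 7 = pos 25 = 'z'
  'l' (pos 11) + 7 = pos 18 = 's'
  'r' (pos 17) + 7 = pos 24 = 'y'
Result: dozmzsy

dozmzsy


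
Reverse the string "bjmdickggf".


Input: bjmdickggf
Reading characters right to left:
  Position 9: 'f'
  Position 8: 'g'
  Position 7: 'g'
  Position 6: 'k'
  Position 5: 'c'
  Position 4: 'i'
  Position 3: 'd'
  Position 2: 'm'
  Position 1: 'j'
  Position 0: 'b'
Reversed: fggkcidmjb

fggkcidmjb


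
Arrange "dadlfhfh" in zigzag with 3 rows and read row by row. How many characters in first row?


Zigzag "dadlfhfh" into 3 rows:
Placing characters:
  'd' => row 0
  'a' => row 1
  'd' => row 2
  'l' => row 1
  'f' => row 0
  'h' => row 1
  'f' => row 2
  'h' => row 1
Rows:
  Row 0: "df"
  Row 1: "alhh"
  Row 2: "df"
First row length: 2

2


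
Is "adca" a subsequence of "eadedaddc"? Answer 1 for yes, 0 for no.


Check if "adca" is a subsequence of "eadedaddc"
Greedy scan:
  Position 0 ('e'): no match needed
  Position 1 ('a'): matches sub[0] = 'a'
  Position 2 ('d'): matches sub[1] = 'd'
  Position 3 ('e'): no match needed
  Position 4 ('d'): no match needed
  Position 5 ('a'): no match needed
  Position 6 ('d'): no match needed
  Position 7 ('d'): no match needed
  Position 8 ('c'): matches sub[2] = 'c'
Only matched 3/4 characters => not a subsequence

0


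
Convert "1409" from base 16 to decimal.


Input: "1409" in base 16
Positional expansion:
  Digit '1' (value 1) x 16^3 = 4096
  Digit '4' (value 4) x 16^2 = 1024
  Digit '0' (value 0) x 16^1 = 0
  Digit '9' (value 9) x 16^0 = 9
Sum = 5129

5129


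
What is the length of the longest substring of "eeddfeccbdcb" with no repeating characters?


Input: "eeddfeccbdcb"
Sliding window (track last position of each char):
  Position 0 ('e'): window [0,0] length 1 -- new best
  Position 1 ('e'): repeat (last at 0), move window start to 1
  Position 1 ('e'): window [1,1] length 1
  Position 2 ('d'): window [1,2] length 2 -- new best
  Position 3 ('d'): repeat (last at 2), move window start to 3
  Position 3 ('d'): window [3,3] length 1
  Position 4 ('f'): window [3,4] length 2
  Position 5 ('e'): window [3,5] length 3 -- new best
  Position 6 ('c'): window [3,6] length 4 -- new best
  Position 7 ('c'): repeat (last at 6), move window start to 7
  Position 7 ('c'): window [7,7] length 1
  Position 8 ('b'): window [7,8] length 2
  Position 9 ('d'): window [7,9] length 3
  Position 10 ('c'): repeat (last at 7), move window start to 8
  Position 10 ('c'): window [8,10] length 3
  Position 11 ('b'): repeat (last at 8), move window start to 9
  Position 11 ('b'): window [9,11] length 3
Longest substring with no repeats: "dfec" with length 4

4


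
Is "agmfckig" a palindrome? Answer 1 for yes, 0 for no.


Input: agmfckig
Reversed: gikcfmga
  Compare pos 0 ('a') with pos 7 ('g'): MISMATCH
  Compare pos 1 ('g') with pos 6 ('i'): MISMATCH
  Compare pos 2 ('m') with pos 5 ('k'): MISMATCH
  Compare pos 3 ('f') with pos 4 ('c'): MISMATCH
Result: not a palindrome

0


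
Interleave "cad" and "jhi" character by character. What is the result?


Interleaving "cad" and "jhi":
  Position 0: 'c' from first, 'j' from second => "cj"
  Position 1: 'a' from first, 'h' from second => "ah"
  Position 2: 'd' from first, 'i' from second => "di"
Result: cjahdi

cjahdi


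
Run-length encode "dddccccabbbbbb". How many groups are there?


Input: dddccccabbbbbb
Scanning for consecutive runs:
  Group 1: 'd' x 3 (positions 0-2)
  Group 2: 'c' x 4 (positions 3-6)
  Group 3: 'a' x 1 (positions 7-7)
  Group 4: 'b' x 6 (positions 8-13)
Total groups: 4

4


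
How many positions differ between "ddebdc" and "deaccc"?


Comparing "ddebdc" and "deaccc" position by position:
  Position 0: 'd' vs 'd' => same
  Position 1: 'd' vs 'e' => DIFFER
  Position 2: 'e' vs 'a' => DIFFER
  Position 3: 'b' vs 'c' => DIFFER
  Position 4: 'd' vs 'c' => DIFFER
  Position 5: 'c' vs 'c' => same
Positions that differ: 4

4


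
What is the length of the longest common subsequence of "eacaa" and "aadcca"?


LCS of "eacaa" and "aadcca"
DP table:
           a    a    d    c    c    a
      0    0    0    0    0    0    0
  e   0    0    0    0    0    0    0
  a   0    1    1    1    1    1    1
  c   0    1    1    1    2    2    2
  a   0    1    2    2    2    2    3
  a   0    1    2    2    2    2    3
LCS length = dp[5][6] = 3

3


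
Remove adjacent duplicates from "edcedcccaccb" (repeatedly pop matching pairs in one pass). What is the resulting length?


Input: edcedcccaccb
Stack-based adjacent duplicate removal:
  Read 'e': push. Stack: e
  Read 'd': push. Stack: ed
  Read 'c': push. Stack: edc
  Read 'e': push. Stack: edce
  Read 'd': push. Stack: edced
  Read 'c': push. Stack: edcedc
  Read 'c': matches stack top 'c' => pop. Stack: edced
  Read 'c': push. Stack: edcedc
  Read 'a': push. Stack: edcedca
  Read 'c': push. Stack: edcedcac
  Read 'c': matches stack top 'c' => pop. Stack: edcedca
  Read 'b': push. Stack: edcedcab
Final stack: "edcedcab" (length 8)

8


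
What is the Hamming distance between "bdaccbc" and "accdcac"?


Comparing "bdaccbc" and "accdcac" position by position:
  Position 0: 'b' vs 'a' => differ
  Position 1: 'd' vs 'c' => differ
  Position 2: 'a' vs 'c' => differ
  Position 3: 'c' vs 'd' => differ
  Position 4: 'c' vs 'c' => same
  Position 5: 'b' vs 'a' => differ
  Position 6: 'c' vs 'c' => same
Total differences (Hamming distance): 5

5


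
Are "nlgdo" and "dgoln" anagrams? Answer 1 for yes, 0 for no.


Strings: "nlgdo", "dgoln"
Sorted first:  dglno
Sorted second: dglno
Sorted forms match => anagrams

1


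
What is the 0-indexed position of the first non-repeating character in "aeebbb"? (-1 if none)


Input: aeebbb
Character frequencies:
  'a': 1
  'b': 3
  'e': 2
Scanning left to right for freq == 1:
  Position 0 ('a'): unique! => answer = 0

0


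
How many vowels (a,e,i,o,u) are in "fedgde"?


Input: fedgde
Checking each character:
  'f' at position 0: consonant
  'e' at position 1: vowel (running total: 1)
  'd' at position 2: consonant
  'g' at position 3: consonant
  'd' at position 4: consonant
  'e' at position 5: vowel (running total: 2)
Total vowels: 2

2


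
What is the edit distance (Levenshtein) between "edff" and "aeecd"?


Computing edit distance: "edff" -> "aeecd"
DP table:
           a    e    e    c    d
      0    1    2    3    4    5
  e   1    1    1    2    3    4
  d   2    2    2    2    3    3
  f   3    3    3    3    3    4
  f   4    4    4    4    4    4
Edit distance = dp[4][5] = 4

4


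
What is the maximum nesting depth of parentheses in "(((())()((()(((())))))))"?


Input: "(((())()((()(((())))))))"
Tracking depth:
  Position 0 '(': depth becomes 1
  Position 1 '(': depth becomes 2
  Position 2 '(': depth becomes 3
  Position 3 '(': depth becomes 4
  Position 4 ')': depth becomes 3
  Position 5 ')': depth becomes 2
  Position 6 '(': depth becomes 3
  Position 7 ')': depth becomes 2
  Position 8 '(': depth becomes 3
  Position 9 '(': depth becomes 4
  Position 10 '(': depth becomes 5
  Position 11 ')': depth becomes 4
  Position 12 '(': depth becomes 5
  Position 13 '(': depth becomes 6
  Position 14 '(': depth becomes 7
  Position 15 '(': depth becomes 8
  Position 16 ')': depth becomes 7
  Position 17 ')': depth becomes 6
  Position 18 ')': depth becomes 5
  Position 19 ')': depth becomes 4
  Position 20 ')': depth becomes 3
  Position 21 ')': depth becomes 2
  Position 22 ')': depth becomes 1
  Position 23 ')': depth becomes 0
Maximum depth reached: 8

8


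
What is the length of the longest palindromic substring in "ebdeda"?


Input: "ebdeda"
Checking substrings for palindromes:
  [2:5] "ded" (len 3) => palindrome
Longest palindromic substring: "ded" with length 3

3


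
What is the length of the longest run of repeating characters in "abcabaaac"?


Input: "abcabaaac"
Scanning for longest run:
  Position 1 ('b'): new char, reset run to 1
  Position 2 ('c'): new char, reset run to 1
  Position 3 ('a'): new char, reset run to 1
  Position 4 ('b'): new char, reset run to 1
  Position 5 ('a'): new char, reset run to 1
  Position 6 ('a'): continues run of 'a', length=2
  Position 7 ('a'): continues run of 'a', length=3
  Position 8 ('c'): new char, reset run to 1
Longest run: 'a' with length 3

3


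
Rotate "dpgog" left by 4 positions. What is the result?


Input: "dpgog", rotate left by 4
First 4 characters: "dpgo"
Remaining characters: "g"
Concatenate remaining + first: "g" + "dpgo" = "gdpgo"

gdpgo


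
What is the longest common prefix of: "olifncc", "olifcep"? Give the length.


Words: olifncc, olifcep
  Position 0: all 'o' => match
  Position 1: all 'l' => match
  Position 2: all 'i' => match
  Position 3: all 'f' => match
  Position 4: ('n', 'c') => mismatch, stop
LCP = "olif" (length 4)

4
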